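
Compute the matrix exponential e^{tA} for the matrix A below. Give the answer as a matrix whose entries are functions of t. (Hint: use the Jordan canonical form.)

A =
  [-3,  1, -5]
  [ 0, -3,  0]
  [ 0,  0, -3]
e^{tA} =
  [exp(-3*t), t*exp(-3*t), -5*t*exp(-3*t)]
  [0, exp(-3*t), 0]
  [0, 0, exp(-3*t)]

Strategy: write A = P · J · P⁻¹ where J is a Jordan canonical form, so e^{tA} = P · e^{tJ} · P⁻¹, and e^{tJ} can be computed block-by-block.

A has Jordan form
J =
  [-3,  1,  0]
  [ 0, -3,  0]
  [ 0,  0, -3]
(up to reordering of blocks).

Per-block formulas:
  For a 1×1 block at λ = -3: exp(t · [-3]) = [e^(-3t)].
  For a 2×2 Jordan block J_2(-3): exp(t · J_2(-3)) = e^(-3t)·(I + t·N), where N is the 2×2 nilpotent shift.

After assembling e^{tJ} and conjugating by P, we get:

e^{tA} =
  [exp(-3*t), t*exp(-3*t), -5*t*exp(-3*t)]
  [0, exp(-3*t), 0]
  [0, 0, exp(-3*t)]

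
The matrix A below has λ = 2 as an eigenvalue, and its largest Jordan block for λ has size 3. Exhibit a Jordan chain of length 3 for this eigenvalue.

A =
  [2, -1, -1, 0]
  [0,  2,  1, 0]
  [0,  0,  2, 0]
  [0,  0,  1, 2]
A Jordan chain for λ = 2 of length 3:
v_1 = (-1, 0, 0, 0)ᵀ
v_2 = (-1, 1, 0, 1)ᵀ
v_3 = (0, 0, 1, 0)ᵀ

Let N = A − (2)·I. We want v_3 with N^3 v_3 = 0 but N^2 v_3 ≠ 0; then v_{j-1} := N · v_j for j = 3, …, 2.

Pick v_3 = (0, 0, 1, 0)ᵀ.
Then v_2 = N · v_3 = (-1, 1, 0, 1)ᵀ.
Then v_1 = N · v_2 = (-1, 0, 0, 0)ᵀ.

Sanity check: (A − (2)·I) v_1 = (0, 0, 0, 0)ᵀ = 0. ✓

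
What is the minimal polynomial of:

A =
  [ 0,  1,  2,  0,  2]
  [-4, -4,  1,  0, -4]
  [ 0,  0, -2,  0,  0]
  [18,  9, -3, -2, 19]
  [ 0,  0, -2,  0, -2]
x^3 + 6*x^2 + 12*x + 8

The characteristic polynomial is χ_A(x) = (x + 2)^5, so the eigenvalues are known. The minimal polynomial is
  m_A(x) = Π_λ (x − λ)^{k_λ}
where k_λ is the size of the *largest* Jordan block for λ (equivalently, the smallest k with (A − λI)^k v = 0 for every generalised eigenvector v of λ).

  λ = -2: largest Jordan block has size 3, contributing (x + 2)^3

So m_A(x) = (x + 2)^3 = x^3 + 6*x^2 + 12*x + 8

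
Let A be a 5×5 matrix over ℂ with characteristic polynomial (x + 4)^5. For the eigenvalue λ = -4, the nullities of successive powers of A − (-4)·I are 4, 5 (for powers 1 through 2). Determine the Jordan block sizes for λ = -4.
Block sizes for λ = -4: [2, 1, 1, 1]

From the dimensions of kernels of powers, the number of Jordan blocks of size at least j is d_j − d_{j−1} where d_j = dim ker(N^j) (with d_0 = 0). Computing the differences gives [4, 1].
The number of blocks of size exactly k is (#blocks of size ≥ k) − (#blocks of size ≥ k + 1), so the partition is: 3 block(s) of size 1, 1 block(s) of size 2.
In nonincreasing order the block sizes are [2, 1, 1, 1].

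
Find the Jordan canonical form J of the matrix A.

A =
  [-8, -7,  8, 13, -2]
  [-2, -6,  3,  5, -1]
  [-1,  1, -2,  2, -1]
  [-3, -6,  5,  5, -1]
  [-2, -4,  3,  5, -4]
J_3(-3) ⊕ J_2(-3)

The characteristic polynomial is
  det(x·I − A) = x^5 + 15*x^4 + 90*x^3 + 270*x^2 + 405*x + 243 = (x + 3)^5

Eigenvalues and multiplicities (the geometric multiplicity of λ is n − rank(A − λI), which equals the number of Jordan blocks for λ):
  λ = -3: algebraic multiplicity = 5, geometric multiplicity = 2

Determining the block sizes for each eigenvalue:
  λ = -3: with am = 5 and gm = 2, the partition is not yet determined (e.g. several partitions of 5 into 2 parts exist). Let N = A − (-3)·I. Computing rank(N^1) = 3, rank(N^2) = 1, rank(N^3) = 0; the number of blocks of size ≥ j is rank(N^{j−1}) − rank(N^j), giving [2, 2, 1]. So we have 1 block(s) of size 3, 1 block(s) of size 2 → block sizes [3, 2]

Assembling the blocks gives a Jordan form
J =
  [-3,  1,  0,  0,  0]
  [ 0, -3,  1,  0,  0]
  [ 0,  0, -3,  0,  0]
  [ 0,  0,  0, -3,  1]
  [ 0,  0,  0,  0, -3]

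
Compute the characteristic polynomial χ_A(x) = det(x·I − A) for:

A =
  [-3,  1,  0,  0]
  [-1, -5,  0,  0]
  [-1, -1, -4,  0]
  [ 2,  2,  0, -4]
x^4 + 16*x^3 + 96*x^2 + 256*x + 256

Expanding det(x·I − A) (e.g. by cofactor expansion or by noting that A is similar to its Jordan form J, which has the same characteristic polynomial as A) gives
  χ_A(x) = x^4 + 16*x^3 + 96*x^2 + 256*x + 256
which factors as (x + 4)^4. The eigenvalues (with algebraic multiplicities) are λ = -4 with multiplicity 4.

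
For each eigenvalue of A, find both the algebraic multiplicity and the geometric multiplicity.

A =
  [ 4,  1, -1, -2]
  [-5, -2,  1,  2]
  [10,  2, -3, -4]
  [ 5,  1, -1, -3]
λ = -1: alg = 4, geom = 3

Step 1 — factor the characteristic polynomial to read off the algebraic multiplicities:
  χ_A(x) = (x + 1)^4

Step 2 — compute geometric multiplicities via the rank-nullity identity g(λ) = n − rank(A − λI):
  rank(A − (-1)·I) = 1, so dim ker(A − (-1)·I) = n − 1 = 3

Summary:
  λ = -1: algebraic multiplicity = 4, geometric multiplicity = 3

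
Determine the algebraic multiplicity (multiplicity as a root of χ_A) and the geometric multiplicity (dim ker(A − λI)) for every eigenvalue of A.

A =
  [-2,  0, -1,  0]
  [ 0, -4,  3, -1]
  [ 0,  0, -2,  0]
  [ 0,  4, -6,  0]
λ = -2: alg = 4, geom = 2

Step 1 — factor the characteristic polynomial to read off the algebraic multiplicities:
  χ_A(x) = (x + 2)^4

Step 2 — compute geometric multiplicities via the rank-nullity identity g(λ) = n − rank(A − λI):
  rank(A − (-2)·I) = 2, so dim ker(A − (-2)·I) = n − 2 = 2

Summary:
  λ = -2: algebraic multiplicity = 4, geometric multiplicity = 2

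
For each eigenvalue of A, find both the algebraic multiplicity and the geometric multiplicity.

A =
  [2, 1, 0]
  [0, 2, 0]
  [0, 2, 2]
λ = 2: alg = 3, geom = 2

Step 1 — factor the characteristic polynomial to read off the algebraic multiplicities:
  χ_A(x) = (x - 2)^3

Step 2 — compute geometric multiplicities via the rank-nullity identity g(λ) = n − rank(A − λI):
  rank(A − (2)·I) = 1, so dim ker(A − (2)·I) = n − 1 = 2

Summary:
  λ = 2: algebraic multiplicity = 3, geometric multiplicity = 2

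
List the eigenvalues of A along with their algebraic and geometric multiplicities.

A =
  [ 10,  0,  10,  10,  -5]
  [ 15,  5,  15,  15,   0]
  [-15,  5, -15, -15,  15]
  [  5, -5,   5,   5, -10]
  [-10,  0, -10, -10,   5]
λ = 0: alg = 3, geom = 3; λ = 5: alg = 2, geom = 2

Step 1 — factor the characteristic polynomial to read off the algebraic multiplicities:
  χ_A(x) = x^3*(x - 5)^2

Step 2 — compute geometric multiplicities via the rank-nullity identity g(λ) = n − rank(A − λI):
  rank(A − (0)·I) = 2, so dim ker(A − (0)·I) = n − 2 = 3
  rank(A − (5)·I) = 3, so dim ker(A − (5)·I) = n − 3 = 2

Summary:
  λ = 0: algebraic multiplicity = 3, geometric multiplicity = 3
  λ = 5: algebraic multiplicity = 2, geometric multiplicity = 2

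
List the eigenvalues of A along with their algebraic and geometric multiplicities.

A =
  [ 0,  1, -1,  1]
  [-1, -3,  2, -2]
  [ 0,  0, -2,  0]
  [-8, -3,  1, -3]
λ = -2: alg = 4, geom = 2

Step 1 — factor the characteristic polynomial to read off the algebraic multiplicities:
  χ_A(x) = (x + 2)^4

Step 2 — compute geometric multiplicities via the rank-nullity identity g(λ) = n − rank(A − λI):
  rank(A − (-2)·I) = 2, so dim ker(A − (-2)·I) = n − 2 = 2

Summary:
  λ = -2: algebraic multiplicity = 4, geometric multiplicity = 2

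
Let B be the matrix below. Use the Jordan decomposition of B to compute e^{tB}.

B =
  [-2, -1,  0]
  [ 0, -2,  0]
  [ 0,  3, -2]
e^{tB} =
  [exp(-2*t), -t*exp(-2*t), 0]
  [0, exp(-2*t), 0]
  [0, 3*t*exp(-2*t), exp(-2*t)]

Strategy: write B = P · J · P⁻¹ where J is a Jordan canonical form, so e^{tB} = P · e^{tJ} · P⁻¹, and e^{tJ} can be computed block-by-block.

B has Jordan form
J =
  [-2,  1,  0]
  [ 0, -2,  0]
  [ 0,  0, -2]
(up to reordering of blocks).

Per-block formulas:
  For a 1×1 block at λ = -2: exp(t · [-2]) = [e^(-2t)].
  For a 2×2 Jordan block J_2(-2): exp(t · J_2(-2)) = e^(-2t)·(I + t·N), where N is the 2×2 nilpotent shift.

After assembling e^{tJ} and conjugating by P, we get:

e^{tB} =
  [exp(-2*t), -t*exp(-2*t), 0]
  [0, exp(-2*t), 0]
  [0, 3*t*exp(-2*t), exp(-2*t)]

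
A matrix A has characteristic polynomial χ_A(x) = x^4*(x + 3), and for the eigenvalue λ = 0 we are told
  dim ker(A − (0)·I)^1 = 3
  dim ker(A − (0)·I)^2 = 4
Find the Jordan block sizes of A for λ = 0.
Block sizes for λ = 0: [2, 1, 1]

From the dimensions of kernels of powers, the number of Jordan blocks of size at least j is d_j − d_{j−1} where d_j = dim ker(N^j) (with d_0 = 0). Computing the differences gives [3, 1].
The number of blocks of size exactly k is (#blocks of size ≥ k) − (#blocks of size ≥ k + 1), so the partition is: 2 block(s) of size 1, 1 block(s) of size 2.
In nonincreasing order the block sizes are [2, 1, 1].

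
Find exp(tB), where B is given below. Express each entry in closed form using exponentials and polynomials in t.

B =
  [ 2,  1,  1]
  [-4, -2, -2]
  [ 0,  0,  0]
e^{tB} =
  [2*t + 1, t, t]
  [-4*t, 1 - 2*t, -2*t]
  [0, 0, 1]

Strategy: write B = P · J · P⁻¹ where J is a Jordan canonical form, so e^{tB} = P · e^{tJ} · P⁻¹, and e^{tJ} can be computed block-by-block.

B has Jordan form
J =
  [0, 1, 0]
  [0, 0, 0]
  [0, 0, 0]
(up to reordering of blocks).

Per-block formulas:
  For a 1×1 block at λ = 0: exp(t · [0]) = [e^(0t)].
  For a 2×2 Jordan block J_2(0): exp(t · J_2(0)) = e^(0t)·(I + t·N), where N is the 2×2 nilpotent shift.

After assembling e^{tJ} and conjugating by P, we get:

e^{tB} =
  [2*t + 1, t, t]
  [-4*t, 1 - 2*t, -2*t]
  [0, 0, 1]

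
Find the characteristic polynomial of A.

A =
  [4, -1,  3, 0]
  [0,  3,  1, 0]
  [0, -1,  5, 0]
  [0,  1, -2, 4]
x^4 - 16*x^3 + 96*x^2 - 256*x + 256

Expanding det(x·I − A) (e.g. by cofactor expansion or by noting that A is similar to its Jordan form J, which has the same characteristic polynomial as A) gives
  χ_A(x) = x^4 - 16*x^3 + 96*x^2 - 256*x + 256
which factors as (x - 4)^4. The eigenvalues (with algebraic multiplicities) are λ = 4 with multiplicity 4.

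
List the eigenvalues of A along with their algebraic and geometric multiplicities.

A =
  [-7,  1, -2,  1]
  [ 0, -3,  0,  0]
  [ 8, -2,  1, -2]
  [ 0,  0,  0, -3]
λ = -3: alg = 4, geom = 3

Step 1 — factor the characteristic polynomial to read off the algebraic multiplicities:
  χ_A(x) = (x + 3)^4

Step 2 — compute geometric multiplicities via the rank-nullity identity g(λ) = n − rank(A − λI):
  rank(A − (-3)·I) = 1, so dim ker(A − (-3)·I) = n − 1 = 3

Summary:
  λ = -3: algebraic multiplicity = 4, geometric multiplicity = 3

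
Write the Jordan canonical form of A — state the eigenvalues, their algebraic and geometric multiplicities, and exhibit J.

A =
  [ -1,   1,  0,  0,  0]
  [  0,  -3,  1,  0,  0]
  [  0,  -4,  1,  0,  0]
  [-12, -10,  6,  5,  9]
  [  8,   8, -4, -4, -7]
J_3(-1) ⊕ J_2(-1)

The characteristic polynomial is
  det(x·I − A) = x^5 + 5*x^4 + 10*x^3 + 10*x^2 + 5*x + 1 = (x + 1)^5

Eigenvalues and multiplicities (the geometric multiplicity of λ is n − rank(A − λI), which equals the number of Jordan blocks for λ):
  λ = -1: algebraic multiplicity = 5, geometric multiplicity = 2

Determining the block sizes for each eigenvalue:
  λ = -1: with am = 5 and gm = 2, the partition is not yet determined (e.g. several partitions of 5 into 2 parts exist). Let N = A − (-1)·I. Computing rank(N^1) = 3, rank(N^2) = 1, rank(N^3) = 0; the number of blocks of size ≥ j is rank(N^{j−1}) − rank(N^j), giving [2, 2, 1]. So we have 1 block(s) of size 3, 1 block(s) of size 2 → block sizes [3, 2]

Assembling the blocks gives a Jordan form
J =
  [-1,  1,  0,  0,  0]
  [ 0, -1,  1,  0,  0]
  [ 0,  0, -1,  0,  0]
  [ 0,  0,  0, -1,  1]
  [ 0,  0,  0,  0, -1]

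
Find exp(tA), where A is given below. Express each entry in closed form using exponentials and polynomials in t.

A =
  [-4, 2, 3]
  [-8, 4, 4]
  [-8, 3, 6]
e^{tA} =
  [-2*t^2*exp(2*t) - 6*t*exp(2*t) + exp(2*t), t^2*exp(2*t)/2 + 2*t*exp(2*t), t^2*exp(2*t) + 3*t*exp(2*t)]
  [-8*t*exp(2*t), 2*t*exp(2*t) + exp(2*t), 4*t*exp(2*t)]
  [-4*t^2*exp(2*t) - 8*t*exp(2*t), t^2*exp(2*t) + 3*t*exp(2*t), 2*t^2*exp(2*t) + 4*t*exp(2*t) + exp(2*t)]

Strategy: write A = P · J · P⁻¹ where J is a Jordan canonical form, so e^{tA} = P · e^{tJ} · P⁻¹, and e^{tJ} can be computed block-by-block.

A has Jordan form
J =
  [2, 1, 0]
  [0, 2, 1]
  [0, 0, 2]
(up to reordering of blocks).

Per-block formulas:
  For a 3×3 Jordan block J_3(2): exp(t · J_3(2)) = e^(2t)·(I + t·N + (t^2/2)·N^2), where N is the 3×3 nilpotent shift.

After assembling e^{tJ} and conjugating by P, we get:

e^{tA} =
  [-2*t^2*exp(2*t) - 6*t*exp(2*t) + exp(2*t), t^2*exp(2*t)/2 + 2*t*exp(2*t), t^2*exp(2*t) + 3*t*exp(2*t)]
  [-8*t*exp(2*t), 2*t*exp(2*t) + exp(2*t), 4*t*exp(2*t)]
  [-4*t^2*exp(2*t) - 8*t*exp(2*t), t^2*exp(2*t) + 3*t*exp(2*t), 2*t^2*exp(2*t) + 4*t*exp(2*t) + exp(2*t)]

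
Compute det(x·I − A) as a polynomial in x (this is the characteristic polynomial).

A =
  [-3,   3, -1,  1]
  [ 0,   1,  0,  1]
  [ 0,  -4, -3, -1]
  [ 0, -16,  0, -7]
x^4 + 12*x^3 + 54*x^2 + 108*x + 81

Expanding det(x·I − A) (e.g. by cofactor expansion or by noting that A is similar to its Jordan form J, which has the same characteristic polynomial as A) gives
  χ_A(x) = x^4 + 12*x^3 + 54*x^2 + 108*x + 81
which factors as (x + 3)^4. The eigenvalues (with algebraic multiplicities) are λ = -3 with multiplicity 4.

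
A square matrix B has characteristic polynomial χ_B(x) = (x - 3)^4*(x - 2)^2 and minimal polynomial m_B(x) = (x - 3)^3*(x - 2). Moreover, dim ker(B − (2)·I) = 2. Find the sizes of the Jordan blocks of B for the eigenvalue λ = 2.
Block sizes for λ = 2: [1, 1]

Step 1 — from the characteristic polynomial, algebraic multiplicity of λ = 2 is 2. From dim ker(B − (2)·I) = 2, there are exactly 2 Jordan blocks for λ = 2.
Step 2 — from the minimal polynomial, the factor (x − 2) tells us the largest block for λ = 2 has size 1.
Step 3 — with total size 2, 2 blocks, and largest block 1, the block sizes (in nonincreasing order) are [1, 1].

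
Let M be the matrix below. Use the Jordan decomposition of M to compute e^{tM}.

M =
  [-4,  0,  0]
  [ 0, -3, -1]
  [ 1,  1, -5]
e^{tM} =
  [exp(-4*t), 0, 0]
  [-t^2*exp(-4*t)/2, t*exp(-4*t) + exp(-4*t), -t*exp(-4*t)]
  [-t^2*exp(-4*t)/2 + t*exp(-4*t), t*exp(-4*t), -t*exp(-4*t) + exp(-4*t)]

Strategy: write M = P · J · P⁻¹ where J is a Jordan canonical form, so e^{tM} = P · e^{tJ} · P⁻¹, and e^{tJ} can be computed block-by-block.

M has Jordan form
J =
  [-4,  1,  0]
  [ 0, -4,  1]
  [ 0,  0, -4]
(up to reordering of blocks).

Per-block formulas:
  For a 3×3 Jordan block J_3(-4): exp(t · J_3(-4)) = e^(-4t)·(I + t·N + (t^2/2)·N^2), where N is the 3×3 nilpotent shift.

After assembling e^{tJ} and conjugating by P, we get:

e^{tM} =
  [exp(-4*t), 0, 0]
  [-t^2*exp(-4*t)/2, t*exp(-4*t) + exp(-4*t), -t*exp(-4*t)]
  [-t^2*exp(-4*t)/2 + t*exp(-4*t), t*exp(-4*t), -t*exp(-4*t) + exp(-4*t)]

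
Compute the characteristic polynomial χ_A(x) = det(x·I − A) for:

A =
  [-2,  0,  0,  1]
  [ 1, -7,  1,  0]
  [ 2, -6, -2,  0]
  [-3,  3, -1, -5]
x^4 + 16*x^3 + 96*x^2 + 256*x + 256

Expanding det(x·I − A) (e.g. by cofactor expansion or by noting that A is similar to its Jordan form J, which has the same characteristic polynomial as A) gives
  χ_A(x) = x^4 + 16*x^3 + 96*x^2 + 256*x + 256
which factors as (x + 4)^4. The eigenvalues (with algebraic multiplicities) are λ = -4 with multiplicity 4.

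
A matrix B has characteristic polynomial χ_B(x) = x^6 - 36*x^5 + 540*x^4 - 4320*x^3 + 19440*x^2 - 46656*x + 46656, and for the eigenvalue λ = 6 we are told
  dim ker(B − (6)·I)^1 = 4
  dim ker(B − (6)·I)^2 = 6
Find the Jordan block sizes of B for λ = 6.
Block sizes for λ = 6: [2, 2, 1, 1]

From the dimensions of kernels of powers, the number of Jordan blocks of size at least j is d_j − d_{j−1} where d_j = dim ker(N^j) (with d_0 = 0). Computing the differences gives [4, 2].
The number of blocks of size exactly k is (#blocks of size ≥ k) − (#blocks of size ≥ k + 1), so the partition is: 2 block(s) of size 1, 2 block(s) of size 2.
In nonincreasing order the block sizes are [2, 2, 1, 1].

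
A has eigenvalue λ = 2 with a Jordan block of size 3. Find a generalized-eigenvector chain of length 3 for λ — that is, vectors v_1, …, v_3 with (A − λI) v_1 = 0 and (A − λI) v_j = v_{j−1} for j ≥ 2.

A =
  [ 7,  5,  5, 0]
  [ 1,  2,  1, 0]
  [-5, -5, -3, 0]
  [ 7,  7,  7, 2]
A Jordan chain for λ = 2 of length 3:
v_1 = (5, 0, -5, 7)ᵀ
v_2 = (5, 1, -5, 7)ᵀ
v_3 = (1, 0, 0, 0)ᵀ

Let N = A − (2)·I. We want v_3 with N^3 v_3 = 0 but N^2 v_3 ≠ 0; then v_{j-1} := N · v_j for j = 3, …, 2.

Pick v_3 = (1, 0, 0, 0)ᵀ.
Then v_2 = N · v_3 = (5, 1, -5, 7)ᵀ.
Then v_1 = N · v_2 = (5, 0, -5, 7)ᵀ.

Sanity check: (A − (2)·I) v_1 = (0, 0, 0, 0)ᵀ = 0. ✓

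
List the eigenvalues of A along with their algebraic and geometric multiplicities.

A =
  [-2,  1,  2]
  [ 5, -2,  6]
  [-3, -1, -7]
λ = -5: alg = 1, geom = 1; λ = -3: alg = 2, geom = 1

Step 1 — factor the characteristic polynomial to read off the algebraic multiplicities:
  χ_A(x) = (x + 3)^2*(x + 5)

Step 2 — compute geometric multiplicities via the rank-nullity identity g(λ) = n − rank(A − λI):
  rank(A − (-5)·I) = 2, so dim ker(A − (-5)·I) = n − 2 = 1
  rank(A − (-3)·I) = 2, so dim ker(A − (-3)·I) = n − 2 = 1

Summary:
  λ = -5: algebraic multiplicity = 1, geometric multiplicity = 1
  λ = -3: algebraic multiplicity = 2, geometric multiplicity = 1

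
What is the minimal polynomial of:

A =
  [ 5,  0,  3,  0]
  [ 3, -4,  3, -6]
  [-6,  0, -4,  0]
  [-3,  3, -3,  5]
x^2 - x - 2

The characteristic polynomial is χ_A(x) = (x - 2)^2*(x + 1)^2, so the eigenvalues are known. The minimal polynomial is
  m_A(x) = Π_λ (x − λ)^{k_λ}
where k_λ is the size of the *largest* Jordan block for λ (equivalently, the smallest k with (A − λI)^k v = 0 for every generalised eigenvector v of λ).

  λ = -1: largest Jordan block has size 1, contributing (x + 1)
  λ = 2: largest Jordan block has size 1, contributing (x − 2)

So m_A(x) = (x - 2)*(x + 1) = x^2 - x - 2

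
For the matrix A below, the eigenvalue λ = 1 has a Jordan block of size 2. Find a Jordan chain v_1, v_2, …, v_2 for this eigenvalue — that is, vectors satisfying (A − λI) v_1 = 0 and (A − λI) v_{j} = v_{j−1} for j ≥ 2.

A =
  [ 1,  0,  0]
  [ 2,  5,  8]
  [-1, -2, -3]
A Jordan chain for λ = 1 of length 2:
v_1 = (0, 2, -1)ᵀ
v_2 = (1, 0, 0)ᵀ

Let N = A − (1)·I. We want v_2 with N^2 v_2 = 0 but N^1 v_2 ≠ 0; then v_{j-1} := N · v_j for j = 2, …, 2.

Pick v_2 = (1, 0, 0)ᵀ.
Then v_1 = N · v_2 = (0, 2, -1)ᵀ.

Sanity check: (A − (1)·I) v_1 = (0, 0, 0)ᵀ = 0. ✓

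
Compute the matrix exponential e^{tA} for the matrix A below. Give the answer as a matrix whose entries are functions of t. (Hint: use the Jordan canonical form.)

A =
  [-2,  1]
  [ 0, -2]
e^{tA} =
  [exp(-2*t), t*exp(-2*t)]
  [0, exp(-2*t)]

Strategy: write A = P · J · P⁻¹ where J is a Jordan canonical form, so e^{tA} = P · e^{tJ} · P⁻¹, and e^{tJ} can be computed block-by-block.

A has Jordan form
J =
  [-2,  1]
  [ 0, -2]
(up to reordering of blocks).

Per-block formulas:
  For a 2×2 Jordan block J_2(-2): exp(t · J_2(-2)) = e^(-2t)·(I + t·N), where N is the 2×2 nilpotent shift.

After assembling e^{tJ} and conjugating by P, we get:

e^{tA} =
  [exp(-2*t), t*exp(-2*t)]
  [0, exp(-2*t)]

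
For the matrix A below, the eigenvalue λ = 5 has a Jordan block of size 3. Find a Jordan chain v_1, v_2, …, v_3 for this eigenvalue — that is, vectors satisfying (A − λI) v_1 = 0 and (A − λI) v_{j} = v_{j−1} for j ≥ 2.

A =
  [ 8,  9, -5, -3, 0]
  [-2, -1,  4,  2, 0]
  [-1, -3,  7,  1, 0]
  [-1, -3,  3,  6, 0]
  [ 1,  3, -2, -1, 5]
A Jordan chain for λ = 5 of length 3:
v_1 = (-1, 0, 0, -1, 0)ᵀ
v_2 = (3, -2, -1, -1, 1)ᵀ
v_3 = (1, 0, 0, 0, 0)ᵀ

Let N = A − (5)·I. We want v_3 with N^3 v_3 = 0 but N^2 v_3 ≠ 0; then v_{j-1} := N · v_j for j = 3, …, 2.

Pick v_3 = (1, 0, 0, 0, 0)ᵀ.
Then v_2 = N · v_3 = (3, -2, -1, -1, 1)ᵀ.
Then v_1 = N · v_2 = (-1, 0, 0, -1, 0)ᵀ.

Sanity check: (A − (5)·I) v_1 = (0, 0, 0, 0, 0)ᵀ = 0. ✓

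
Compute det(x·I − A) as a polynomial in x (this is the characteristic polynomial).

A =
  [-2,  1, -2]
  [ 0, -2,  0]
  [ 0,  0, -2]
x^3 + 6*x^2 + 12*x + 8

Expanding det(x·I − A) (e.g. by cofactor expansion or by noting that A is similar to its Jordan form J, which has the same characteristic polynomial as A) gives
  χ_A(x) = x^3 + 6*x^2 + 12*x + 8
which factors as (x + 2)^3. The eigenvalues (with algebraic multiplicities) are λ = -2 with multiplicity 3.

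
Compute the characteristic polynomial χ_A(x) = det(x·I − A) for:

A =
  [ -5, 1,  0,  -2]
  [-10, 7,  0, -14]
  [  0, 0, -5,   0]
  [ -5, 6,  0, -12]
x^4 + 15*x^3 + 75*x^2 + 125*x

Expanding det(x·I − A) (e.g. by cofactor expansion or by noting that A is similar to its Jordan form J, which has the same characteristic polynomial as A) gives
  χ_A(x) = x^4 + 15*x^3 + 75*x^2 + 125*x
which factors as x*(x + 5)^3. The eigenvalues (with algebraic multiplicities) are λ = -5 with multiplicity 3, λ = 0 with multiplicity 1.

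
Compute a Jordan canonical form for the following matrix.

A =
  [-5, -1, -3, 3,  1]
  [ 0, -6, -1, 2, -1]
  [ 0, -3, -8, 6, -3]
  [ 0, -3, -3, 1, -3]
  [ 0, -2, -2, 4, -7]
J_3(-5) ⊕ J_1(-5) ⊕ J_1(-5)

The characteristic polynomial is
  det(x·I − A) = x^5 + 25*x^4 + 250*x^3 + 1250*x^2 + 3125*x + 3125 = (x + 5)^5

Eigenvalues and multiplicities (the geometric multiplicity of λ is n − rank(A − λI), which equals the number of Jordan blocks for λ):
  λ = -5: algebraic multiplicity = 5, geometric multiplicity = 3

Determining the block sizes for each eigenvalue:
  λ = -5: with am = 5 and gm = 3, the partition is not yet determined (e.g. several partitions of 5 into 3 parts exist). Let N = A − (-5)·I. Computing rank(N^1) = 2, rank(N^2) = 1, rank(N^3) = 0; the number of blocks of size ≥ j is rank(N^{j−1}) − rank(N^j), giving [3, 1, 1]. So we have 1 block(s) of size 3, 2 block(s) of size 1 → block sizes [3, 1, 1]

Assembling the blocks gives a Jordan form
J =
  [-5,  1,  0,  0,  0]
  [ 0, -5,  1,  0,  0]
  [ 0,  0, -5,  0,  0]
  [ 0,  0,  0, -5,  0]
  [ 0,  0,  0,  0, -5]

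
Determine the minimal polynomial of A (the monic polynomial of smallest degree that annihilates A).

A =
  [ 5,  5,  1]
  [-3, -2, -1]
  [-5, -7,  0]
x^3 - 3*x^2 + 3*x - 1

The characteristic polynomial is χ_A(x) = (x - 1)^3, so the eigenvalues are known. The minimal polynomial is
  m_A(x) = Π_λ (x − λ)^{k_λ}
where k_λ is the size of the *largest* Jordan block for λ (equivalently, the smallest k with (A − λI)^k v = 0 for every generalised eigenvector v of λ).

  λ = 1: largest Jordan block has size 3, contributing (x − 1)^3

So m_A(x) = (x - 1)^3 = x^3 - 3*x^2 + 3*x - 1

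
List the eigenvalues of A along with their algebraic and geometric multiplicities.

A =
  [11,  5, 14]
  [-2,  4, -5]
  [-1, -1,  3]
λ = 6: alg = 3, geom = 1

Step 1 — factor the characteristic polynomial to read off the algebraic multiplicities:
  χ_A(x) = (x - 6)^3

Step 2 — compute geometric multiplicities via the rank-nullity identity g(λ) = n − rank(A − λI):
  rank(A − (6)·I) = 2, so dim ker(A − (6)·I) = n − 2 = 1

Summary:
  λ = 6: algebraic multiplicity = 3, geometric multiplicity = 1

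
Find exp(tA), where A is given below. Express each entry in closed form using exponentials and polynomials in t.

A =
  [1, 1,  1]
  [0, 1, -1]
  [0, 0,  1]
e^{tA} =
  [exp(t), t*exp(t), -t^2*exp(t)/2 + t*exp(t)]
  [0, exp(t), -t*exp(t)]
  [0, 0, exp(t)]

Strategy: write A = P · J · P⁻¹ where J is a Jordan canonical form, so e^{tA} = P · e^{tJ} · P⁻¹, and e^{tJ} can be computed block-by-block.

A has Jordan form
J =
  [1, 1, 0]
  [0, 1, 1]
  [0, 0, 1]
(up to reordering of blocks).

Per-block formulas:
  For a 3×3 Jordan block J_3(1): exp(t · J_3(1)) = e^(1t)·(I + t·N + (t^2/2)·N^2), where N is the 3×3 nilpotent shift.

After assembling e^{tJ} and conjugating by P, we get:

e^{tA} =
  [exp(t), t*exp(t), -t^2*exp(t)/2 + t*exp(t)]
  [0, exp(t), -t*exp(t)]
  [0, 0, exp(t)]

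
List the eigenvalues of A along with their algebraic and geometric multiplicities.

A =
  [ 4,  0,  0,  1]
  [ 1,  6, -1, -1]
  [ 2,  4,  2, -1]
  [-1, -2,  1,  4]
λ = 4: alg = 4, geom = 2

Step 1 — factor the characteristic polynomial to read off the algebraic multiplicities:
  χ_A(x) = (x - 4)^4

Step 2 — compute geometric multiplicities via the rank-nullity identity g(λ) = n − rank(A − λI):
  rank(A − (4)·I) = 2, so dim ker(A − (4)·I) = n − 2 = 2

Summary:
  λ = 4: algebraic multiplicity = 4, geometric multiplicity = 2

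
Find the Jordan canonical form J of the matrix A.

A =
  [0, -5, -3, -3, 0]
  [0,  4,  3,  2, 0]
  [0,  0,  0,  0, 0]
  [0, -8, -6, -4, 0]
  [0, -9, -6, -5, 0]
J_3(0) ⊕ J_1(0) ⊕ J_1(0)

The characteristic polynomial is
  det(x·I − A) = x^5

Eigenvalues and multiplicities (the geometric multiplicity of λ is n − rank(A − λI), which equals the number of Jordan blocks for λ):
  λ = 0: algebraic multiplicity = 5, geometric multiplicity = 3

Determining the block sizes for each eigenvalue:
  λ = 0: with am = 5 and gm = 3, the partition is not yet determined (e.g. several partitions of 5 into 3 parts exist). Let N = A − (0)·I. Computing rank(N^1) = 2, rank(N^2) = 1, rank(N^3) = 0; the number of blocks of size ≥ j is rank(N^{j−1}) − rank(N^j), giving [3, 1, 1]. So we have 1 block(s) of size 3, 2 block(s) of size 1 → block sizes [3, 1, 1]

Assembling the blocks gives a Jordan form
J =
  [0, 1, 0, 0, 0]
  [0, 0, 1, 0, 0]
  [0, 0, 0, 0, 0]
  [0, 0, 0, 0, 0]
  [0, 0, 0, 0, 0]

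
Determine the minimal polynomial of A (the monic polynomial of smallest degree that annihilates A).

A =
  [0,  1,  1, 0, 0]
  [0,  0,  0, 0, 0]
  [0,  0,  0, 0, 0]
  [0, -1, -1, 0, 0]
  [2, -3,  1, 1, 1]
x^3 - x^2

The characteristic polynomial is χ_A(x) = x^4*(x - 1), so the eigenvalues are known. The minimal polynomial is
  m_A(x) = Π_λ (x − λ)^{k_λ}
where k_λ is the size of the *largest* Jordan block for λ (equivalently, the smallest k with (A − λI)^k v = 0 for every generalised eigenvector v of λ).

  λ = 0: largest Jordan block has size 2, contributing (x − 0)^2
  λ = 1: largest Jordan block has size 1, contributing (x − 1)

So m_A(x) = x^2*(x - 1) = x^3 - x^2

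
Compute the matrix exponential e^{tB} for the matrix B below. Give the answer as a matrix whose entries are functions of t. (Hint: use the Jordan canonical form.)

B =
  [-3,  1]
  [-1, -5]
e^{tB} =
  [t*exp(-4*t) + exp(-4*t), t*exp(-4*t)]
  [-t*exp(-4*t), -t*exp(-4*t) + exp(-4*t)]

Strategy: write B = P · J · P⁻¹ where J is a Jordan canonical form, so e^{tB} = P · e^{tJ} · P⁻¹, and e^{tJ} can be computed block-by-block.

B has Jordan form
J =
  [-4,  1]
  [ 0, -4]
(up to reordering of blocks).

Per-block formulas:
  For a 2×2 Jordan block J_2(-4): exp(t · J_2(-4)) = e^(-4t)·(I + t·N), where N is the 2×2 nilpotent shift.

After assembling e^{tJ} and conjugating by P, we get:

e^{tB} =
  [t*exp(-4*t) + exp(-4*t), t*exp(-4*t)]
  [-t*exp(-4*t), -t*exp(-4*t) + exp(-4*t)]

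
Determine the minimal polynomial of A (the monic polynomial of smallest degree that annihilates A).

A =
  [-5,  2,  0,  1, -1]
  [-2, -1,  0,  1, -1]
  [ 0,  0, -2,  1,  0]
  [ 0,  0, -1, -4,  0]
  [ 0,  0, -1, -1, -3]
x^2 + 6*x + 9

The characteristic polynomial is χ_A(x) = (x + 3)^5, so the eigenvalues are known. The minimal polynomial is
  m_A(x) = Π_λ (x − λ)^{k_λ}
where k_λ is the size of the *largest* Jordan block for λ (equivalently, the smallest k with (A − λI)^k v = 0 for every generalised eigenvector v of λ).

  λ = -3: largest Jordan block has size 2, contributing (x + 3)^2

So m_A(x) = (x + 3)^2 = x^2 + 6*x + 9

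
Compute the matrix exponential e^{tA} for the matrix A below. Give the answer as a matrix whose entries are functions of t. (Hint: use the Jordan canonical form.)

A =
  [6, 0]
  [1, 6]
e^{tA} =
  [exp(6*t), 0]
  [t*exp(6*t), exp(6*t)]

Strategy: write A = P · J · P⁻¹ where J is a Jordan canonical form, so e^{tA} = P · e^{tJ} · P⁻¹, and e^{tJ} can be computed block-by-block.

A has Jordan form
J =
  [6, 1]
  [0, 6]
(up to reordering of blocks).

Per-block formulas:
  For a 2×2 Jordan block J_2(6): exp(t · J_2(6)) = e^(6t)·(I + t·N), where N is the 2×2 nilpotent shift.

After assembling e^{tJ} and conjugating by P, we get:

e^{tA} =
  [exp(6*t), 0]
  [t*exp(6*t), exp(6*t)]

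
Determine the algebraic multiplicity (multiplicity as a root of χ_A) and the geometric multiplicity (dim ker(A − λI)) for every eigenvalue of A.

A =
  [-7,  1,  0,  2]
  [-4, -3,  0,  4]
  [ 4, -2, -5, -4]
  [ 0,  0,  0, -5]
λ = -5: alg = 4, geom = 3

Step 1 — factor the characteristic polynomial to read off the algebraic multiplicities:
  χ_A(x) = (x + 5)^4

Step 2 — compute geometric multiplicities via the rank-nullity identity g(λ) = n − rank(A − λI):
  rank(A − (-5)·I) = 1, so dim ker(A − (-5)·I) = n − 1 = 3

Summary:
  λ = -5: algebraic multiplicity = 4, geometric multiplicity = 3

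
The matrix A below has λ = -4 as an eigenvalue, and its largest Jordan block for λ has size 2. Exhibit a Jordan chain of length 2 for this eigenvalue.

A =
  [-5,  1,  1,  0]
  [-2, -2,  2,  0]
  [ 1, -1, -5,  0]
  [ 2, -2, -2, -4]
A Jordan chain for λ = -4 of length 2:
v_1 = (-1, -2, 1, 2)ᵀ
v_2 = (1, 0, 0, 0)ᵀ

Let N = A − (-4)·I. We want v_2 with N^2 v_2 = 0 but N^1 v_2 ≠ 0; then v_{j-1} := N · v_j for j = 2, …, 2.

Pick v_2 = (1, 0, 0, 0)ᵀ.
Then v_1 = N · v_2 = (-1, -2, 1, 2)ᵀ.

Sanity check: (A − (-4)·I) v_1 = (0, 0, 0, 0)ᵀ = 0. ✓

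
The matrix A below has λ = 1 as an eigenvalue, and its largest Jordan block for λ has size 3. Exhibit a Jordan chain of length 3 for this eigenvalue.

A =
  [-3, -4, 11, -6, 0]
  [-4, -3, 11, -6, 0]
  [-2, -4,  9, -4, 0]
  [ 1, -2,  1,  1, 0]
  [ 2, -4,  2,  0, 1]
A Jordan chain for λ = 1 of length 3:
v_1 = (4, 4, 4, 2, 4)ᵀ
v_2 = (-4, -4, -2, 1, 2)ᵀ
v_3 = (1, 0, 0, 0, 0)ᵀ

Let N = A − (1)·I. We want v_3 with N^3 v_3 = 0 but N^2 v_3 ≠ 0; then v_{j-1} := N · v_j for j = 3, …, 2.

Pick v_3 = (1, 0, 0, 0, 0)ᵀ.
Then v_2 = N · v_3 = (-4, -4, -2, 1, 2)ᵀ.
Then v_1 = N · v_2 = (4, 4, 4, 2, 4)ᵀ.

Sanity check: (A − (1)·I) v_1 = (0, 0, 0, 0, 0)ᵀ = 0. ✓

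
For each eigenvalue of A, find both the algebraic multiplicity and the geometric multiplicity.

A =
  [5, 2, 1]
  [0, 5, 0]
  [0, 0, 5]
λ = 5: alg = 3, geom = 2

Step 1 — factor the characteristic polynomial to read off the algebraic multiplicities:
  χ_A(x) = (x - 5)^3

Step 2 — compute geometric multiplicities via the rank-nullity identity g(λ) = n − rank(A − λI):
  rank(A − (5)·I) = 1, so dim ker(A − (5)·I) = n − 1 = 2

Summary:
  λ = 5: algebraic multiplicity = 3, geometric multiplicity = 2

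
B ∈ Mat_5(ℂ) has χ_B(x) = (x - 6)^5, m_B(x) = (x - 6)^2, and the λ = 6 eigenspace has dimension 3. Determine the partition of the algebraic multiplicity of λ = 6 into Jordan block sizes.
Block sizes for λ = 6: [2, 2, 1]

Step 1 — from the characteristic polynomial, algebraic multiplicity of λ = 6 is 5. From dim ker(B − (6)·I) = 3, there are exactly 3 Jordan blocks for λ = 6.
Step 2 — from the minimal polynomial, the factor (x − 6)^2 tells us the largest block for λ = 6 has size 2.
Step 3 — with total size 5, 3 blocks, and largest block 2, the block sizes (in nonincreasing order) are [2, 2, 1].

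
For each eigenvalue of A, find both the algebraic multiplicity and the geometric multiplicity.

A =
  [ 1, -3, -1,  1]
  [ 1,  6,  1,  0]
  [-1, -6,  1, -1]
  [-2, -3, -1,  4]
λ = 3: alg = 4, geom = 2

Step 1 — factor the characteristic polynomial to read off the algebraic multiplicities:
  χ_A(x) = (x - 3)^4

Step 2 — compute geometric multiplicities via the rank-nullity identity g(λ) = n − rank(A − λI):
  rank(A − (3)·I) = 2, so dim ker(A − (3)·I) = n − 2 = 2

Summary:
  λ = 3: algebraic multiplicity = 4, geometric multiplicity = 2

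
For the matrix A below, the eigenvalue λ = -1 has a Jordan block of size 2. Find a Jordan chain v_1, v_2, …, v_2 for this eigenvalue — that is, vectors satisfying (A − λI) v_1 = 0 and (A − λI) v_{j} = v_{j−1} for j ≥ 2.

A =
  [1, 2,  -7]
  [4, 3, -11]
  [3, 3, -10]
A Jordan chain for λ = -1 of length 2:
v_1 = (-1, 1, 0)ᵀ
v_2 = (3, 0, 1)ᵀ

Let N = A − (-1)·I. We want v_2 with N^2 v_2 = 0 but N^1 v_2 ≠ 0; then v_{j-1} := N · v_j for j = 2, …, 2.

Pick v_2 = (3, 0, 1)ᵀ.
Then v_1 = N · v_2 = (-1, 1, 0)ᵀ.

Sanity check: (A − (-1)·I) v_1 = (0, 0, 0)ᵀ = 0. ✓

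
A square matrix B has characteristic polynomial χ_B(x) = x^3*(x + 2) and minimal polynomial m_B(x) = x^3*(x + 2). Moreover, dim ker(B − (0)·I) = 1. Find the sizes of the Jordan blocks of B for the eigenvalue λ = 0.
Block sizes for λ = 0: [3]

Step 1 — from the characteristic polynomial, algebraic multiplicity of λ = 0 is 3. From dim ker(B − (0)·I) = 1, there are exactly 1 Jordan blocks for λ = 0.
Step 2 — from the minimal polynomial, the factor (x − 0)^3 tells us the largest block for λ = 0 has size 3.
Step 3 — with total size 3, 1 blocks, and largest block 3, the block sizes (in nonincreasing order) are [3].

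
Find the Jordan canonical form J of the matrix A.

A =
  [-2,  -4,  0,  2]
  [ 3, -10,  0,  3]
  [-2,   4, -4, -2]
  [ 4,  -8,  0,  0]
J_2(-4) ⊕ J_1(-4) ⊕ J_1(-4)

The characteristic polynomial is
  det(x·I − A) = x^4 + 16*x^3 + 96*x^2 + 256*x + 256 = (x + 4)^4

Eigenvalues and multiplicities (the geometric multiplicity of λ is n − rank(A − λI), which equals the number of Jordan blocks for λ):
  λ = -4: algebraic multiplicity = 4, geometric multiplicity = 3

Determining the block sizes for each eigenvalue:
  λ = -4: 3 blocks summing to 4 forces exactly one block of size 2 and the rest size 1 → block sizes [2, 1, 1]

Assembling the blocks gives a Jordan form
J =
  [-4,  1,  0,  0]
  [ 0, -4,  0,  0]
  [ 0,  0, -4,  0]
  [ 0,  0,  0, -4]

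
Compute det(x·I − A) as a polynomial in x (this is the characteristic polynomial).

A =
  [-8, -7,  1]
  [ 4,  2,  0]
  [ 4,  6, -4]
x^3 + 10*x^2 + 32*x + 32

Expanding det(x·I − A) (e.g. by cofactor expansion or by noting that A is similar to its Jordan form J, which has the same characteristic polynomial as A) gives
  χ_A(x) = x^3 + 10*x^2 + 32*x + 32
which factors as (x + 2)*(x + 4)^2. The eigenvalues (with algebraic multiplicities) are λ = -4 with multiplicity 2, λ = -2 with multiplicity 1.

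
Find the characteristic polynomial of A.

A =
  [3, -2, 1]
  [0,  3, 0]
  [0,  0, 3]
x^3 - 9*x^2 + 27*x - 27

Expanding det(x·I − A) (e.g. by cofactor expansion or by noting that A is similar to its Jordan form J, which has the same characteristic polynomial as A) gives
  χ_A(x) = x^3 - 9*x^2 + 27*x - 27
which factors as (x - 3)^3. The eigenvalues (with algebraic multiplicities) are λ = 3 with multiplicity 3.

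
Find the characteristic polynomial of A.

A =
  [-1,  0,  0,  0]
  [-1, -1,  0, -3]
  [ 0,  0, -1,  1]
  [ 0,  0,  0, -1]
x^4 + 4*x^3 + 6*x^2 + 4*x + 1

Expanding det(x·I − A) (e.g. by cofactor expansion or by noting that A is similar to its Jordan form J, which has the same characteristic polynomial as A) gives
  χ_A(x) = x^4 + 4*x^3 + 6*x^2 + 4*x + 1
which factors as (x + 1)^4. The eigenvalues (with algebraic multiplicities) are λ = -1 with multiplicity 4.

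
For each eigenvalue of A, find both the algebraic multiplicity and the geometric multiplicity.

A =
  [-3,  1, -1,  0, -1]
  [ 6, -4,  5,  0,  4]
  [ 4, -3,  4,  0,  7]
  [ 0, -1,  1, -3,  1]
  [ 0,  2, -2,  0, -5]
λ = -3: alg = 4, geom = 2; λ = 1: alg = 1, geom = 1

Step 1 — factor the characteristic polynomial to read off the algebraic multiplicities:
  χ_A(x) = (x - 1)*(x + 3)^4

Step 2 — compute geometric multiplicities via the rank-nullity identity g(λ) = n − rank(A − λI):
  rank(A − (-3)·I) = 3, so dim ker(A − (-3)·I) = n − 3 = 2
  rank(A − (1)·I) = 4, so dim ker(A − (1)·I) = n − 4 = 1

Summary:
  λ = -3: algebraic multiplicity = 4, geometric multiplicity = 2
  λ = 1: algebraic multiplicity = 1, geometric multiplicity = 1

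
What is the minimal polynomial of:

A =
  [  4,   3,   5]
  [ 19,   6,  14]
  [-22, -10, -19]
x^3 + 9*x^2 + 27*x + 27

The characteristic polynomial is χ_A(x) = (x + 3)^3, so the eigenvalues are known. The minimal polynomial is
  m_A(x) = Π_λ (x − λ)^{k_λ}
where k_λ is the size of the *largest* Jordan block for λ (equivalently, the smallest k with (A − λI)^k v = 0 for every generalised eigenvector v of λ).

  λ = -3: largest Jordan block has size 3, contributing (x + 3)^3

So m_A(x) = (x + 3)^3 = x^3 + 9*x^2 + 27*x + 27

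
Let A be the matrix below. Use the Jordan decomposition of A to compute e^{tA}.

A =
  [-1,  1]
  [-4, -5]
e^{tA} =
  [2*t*exp(-3*t) + exp(-3*t), t*exp(-3*t)]
  [-4*t*exp(-3*t), -2*t*exp(-3*t) + exp(-3*t)]

Strategy: write A = P · J · P⁻¹ where J is a Jordan canonical form, so e^{tA} = P · e^{tJ} · P⁻¹, and e^{tJ} can be computed block-by-block.

A has Jordan form
J =
  [-3,  1]
  [ 0, -3]
(up to reordering of blocks).

Per-block formulas:
  For a 2×2 Jordan block J_2(-3): exp(t · J_2(-3)) = e^(-3t)·(I + t·N), where N is the 2×2 nilpotent shift.

After assembling e^{tJ} and conjugating by P, we get:

e^{tA} =
  [2*t*exp(-3*t) + exp(-3*t), t*exp(-3*t)]
  [-4*t*exp(-3*t), -2*t*exp(-3*t) + exp(-3*t)]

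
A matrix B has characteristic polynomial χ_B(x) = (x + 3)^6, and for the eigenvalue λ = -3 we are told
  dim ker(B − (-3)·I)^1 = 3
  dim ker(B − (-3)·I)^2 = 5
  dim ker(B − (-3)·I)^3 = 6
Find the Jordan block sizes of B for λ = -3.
Block sizes for λ = -3: [3, 2, 1]

From the dimensions of kernels of powers, the number of Jordan blocks of size at least j is d_j − d_{j−1} where d_j = dim ker(N^j) (with d_0 = 0). Computing the differences gives [3, 2, 1].
The number of blocks of size exactly k is (#blocks of size ≥ k) − (#blocks of size ≥ k + 1), so the partition is: 1 block(s) of size 1, 1 block(s) of size 2, 1 block(s) of size 3.
In nonincreasing order the block sizes are [3, 2, 1].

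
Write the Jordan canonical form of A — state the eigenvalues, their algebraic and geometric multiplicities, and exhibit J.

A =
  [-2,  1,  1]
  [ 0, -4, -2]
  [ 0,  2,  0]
J_2(-2) ⊕ J_1(-2)

The characteristic polynomial is
  det(x·I − A) = x^3 + 6*x^2 + 12*x + 8 = (x + 2)^3

Eigenvalues and multiplicities (the geometric multiplicity of λ is n − rank(A − λI), which equals the number of Jordan blocks for λ):
  λ = -2: algebraic multiplicity = 3, geometric multiplicity = 2

Determining the block sizes for each eigenvalue:
  λ = -2: 2 blocks summing to 3 forces exactly one block of size 2 and the rest size 1 → block sizes [2, 1]

Assembling the blocks gives a Jordan form
J =
  [-2,  1,  0]
  [ 0, -2,  0]
  [ 0,  0, -2]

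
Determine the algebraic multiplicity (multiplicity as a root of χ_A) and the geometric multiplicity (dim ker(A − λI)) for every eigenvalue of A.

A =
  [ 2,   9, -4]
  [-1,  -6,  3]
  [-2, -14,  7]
λ = 1: alg = 3, geom = 1

Step 1 — factor the characteristic polynomial to read off the algebraic multiplicities:
  χ_A(x) = (x - 1)^3

Step 2 — compute geometric multiplicities via the rank-nullity identity g(λ) = n − rank(A − λI):
  rank(A − (1)·I) = 2, so dim ker(A − (1)·I) = n − 2 = 1

Summary:
  λ = 1: algebraic multiplicity = 3, geometric multiplicity = 1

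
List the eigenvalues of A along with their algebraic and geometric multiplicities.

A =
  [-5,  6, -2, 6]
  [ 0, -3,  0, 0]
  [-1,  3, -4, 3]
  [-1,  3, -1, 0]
λ = -3: alg = 4, geom = 3

Step 1 — factor the characteristic polynomial to read off the algebraic multiplicities:
  χ_A(x) = (x + 3)^4

Step 2 — compute geometric multiplicities via the rank-nullity identity g(λ) = n − rank(A − λI):
  rank(A − (-3)·I) = 1, so dim ker(A − (-3)·I) = n − 1 = 3

Summary:
  λ = -3: algebraic multiplicity = 4, geometric multiplicity = 3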